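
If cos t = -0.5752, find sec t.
sec t = 1/cos t = -1.739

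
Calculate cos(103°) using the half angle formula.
cos(103°) = -√((1 + cos 206°)/2) = -0.225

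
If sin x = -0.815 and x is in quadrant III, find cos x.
cos x = -0.5795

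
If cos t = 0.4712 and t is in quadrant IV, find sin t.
sin t = -0.882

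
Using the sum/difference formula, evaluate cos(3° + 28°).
cos(3° + 28°) = cos 3° cos 28° - sin 3° sin 28° = 0.8572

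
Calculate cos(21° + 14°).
cos(21° + 14°) = cos 21° cos 14° - sin 21° sin 14° = 0.8192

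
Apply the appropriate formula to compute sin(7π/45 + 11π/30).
sin(7π/45 + 11π/30) = sin 7π/45 cos 11π/30 + cos 7π/45 sin 11π/30 = 0.9976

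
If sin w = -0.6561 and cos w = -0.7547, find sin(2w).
sin(2w) = 2 sin w cos w = 0.9903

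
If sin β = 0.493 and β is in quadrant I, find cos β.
cos β = 0.87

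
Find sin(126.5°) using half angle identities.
sin(126.5°) = √((1 - cos 253°)/2) = 0.8039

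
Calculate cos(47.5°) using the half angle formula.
cos(47.5°) = √((1 + cos 95°)/2) = 0.6756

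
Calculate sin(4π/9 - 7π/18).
sin(4π/9 - 7π/18) = sin 4π/9 cos 7π/18 - cos 4π/9 sin 7π/18 = 0.1736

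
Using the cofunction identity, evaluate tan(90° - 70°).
tan(90° - 70°) = cot(70°) = 0.364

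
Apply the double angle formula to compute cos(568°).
cos(568°) = cos²284° - sin²284° = -0.8829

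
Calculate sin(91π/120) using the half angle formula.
sin(91π/120) = √((1 - cos 91π/60)/2) = 0.6884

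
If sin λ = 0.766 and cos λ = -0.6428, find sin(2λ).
sin(2λ) = 2 sin λ cos λ = -0.9848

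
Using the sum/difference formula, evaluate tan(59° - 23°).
tan(59° - 23°) = (tan 59° - tan 23°)/(1 + tan 59° tan 23°) = 0.7265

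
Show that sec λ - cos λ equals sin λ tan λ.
LHS = 1/cos λ - cos λ = (1 - cos²λ)/cos λ = sin²λ/cos λ = sin λ · (sin λ/cos λ) = sin λ tan λ = RHS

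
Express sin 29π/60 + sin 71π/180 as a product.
sin 29π/60 + sin 71π/180 = 2 sin(79π/180) cos(2π/45)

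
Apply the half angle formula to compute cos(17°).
cos(17°) = √((1 + cos 34°)/2) = 0.9563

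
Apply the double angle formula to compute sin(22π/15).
sin(22π/15) = 2 sin 11π/15 cos 11π/15 = -0.9945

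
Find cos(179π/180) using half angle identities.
cos(179π/180) = -√((1 + cos 179π/90)/2) = -0.9998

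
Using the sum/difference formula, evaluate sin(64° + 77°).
sin(64° + 77°) = sin 64° cos 77° + cos 64° sin 77° = 0.6293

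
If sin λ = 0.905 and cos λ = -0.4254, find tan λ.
tan λ = sin λ / cos λ = -2.127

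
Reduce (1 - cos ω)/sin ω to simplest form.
(1 - cos ω)/sin ω = tan(ω/2) (using Half angle)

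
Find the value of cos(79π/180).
cos(79π/180) = 0.1908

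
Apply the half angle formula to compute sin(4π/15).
sin(4π/15) = √((1 - cos 8π/15)/2) = 0.7431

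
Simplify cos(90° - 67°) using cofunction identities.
cos(90° - 67°) = sin(67°)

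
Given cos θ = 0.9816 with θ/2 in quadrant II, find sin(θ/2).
sin(θ/2) = ±√((1 - cos θ)/2); positive since θ/2 ∈ QII, so sin(θ/2) = 0.09592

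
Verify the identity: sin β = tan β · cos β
RHS = (sin β/cos β) · cos β = sin β = LHS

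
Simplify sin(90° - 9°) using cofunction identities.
sin(90° - 9°) = cos(9°)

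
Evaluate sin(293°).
sin(293°) = -0.9205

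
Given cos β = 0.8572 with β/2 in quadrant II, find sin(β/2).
sin(β/2) = ±√((1 - cos β)/2); positive since β/2 ∈ QII, so sin(β/2) = 0.2672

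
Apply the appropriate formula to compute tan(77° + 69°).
tan(77° + 69°) = (tan 77° + tan 69°)/(1 - tan 77° tan 69°) = -0.6745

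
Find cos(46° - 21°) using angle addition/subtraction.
cos(46° - 21°) = cos 46° cos 21° + sin 46° sin 21° = 0.9063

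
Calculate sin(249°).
sin(249°) = -0.9336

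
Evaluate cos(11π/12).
cos(11π/12) = -(√6+√2)/4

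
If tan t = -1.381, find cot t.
cot t = 1/tan t = -0.7241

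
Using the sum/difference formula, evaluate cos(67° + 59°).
cos(67° + 59°) = cos 67° cos 59° - sin 67° sin 59° = -0.5878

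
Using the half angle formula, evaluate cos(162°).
cos(162°) = -√((1 + cos 324°)/2) = -0.9511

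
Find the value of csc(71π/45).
csc(71π/45) = -1.031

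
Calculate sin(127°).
sin(127°) = 0.7986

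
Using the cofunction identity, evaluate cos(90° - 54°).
cos(90° - 54°) = sin(54°) = 0.809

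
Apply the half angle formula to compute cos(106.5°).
cos(106.5°) = -√((1 + cos 213°)/2) = -0.284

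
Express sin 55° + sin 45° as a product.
sin 55° + sin 45° = 2 sin(50°) cos(5°)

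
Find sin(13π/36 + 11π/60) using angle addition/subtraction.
sin(13π/36 + 11π/60) = sin 13π/36 cos 11π/60 + cos 13π/36 sin 11π/60 = 0.9903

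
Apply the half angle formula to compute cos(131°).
cos(131°) = -√((1 + cos 262°)/2) = -0.6561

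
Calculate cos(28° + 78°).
cos(28° + 78°) = cos 28° cos 78° - sin 28° sin 78° = -0.2756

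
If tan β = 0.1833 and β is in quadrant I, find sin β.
sin β = 0.1803 (using tan²β + 1 = sec²β)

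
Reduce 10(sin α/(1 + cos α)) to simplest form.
10(sin α/(1 + cos α)) = 10(tan(α/2)) (using Half angle)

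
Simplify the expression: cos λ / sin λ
cos λ / sin λ = cot λ (using Quotient identity)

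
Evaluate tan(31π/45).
tan(31π/45) = -1.483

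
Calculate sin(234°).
sin(234°) = -0.809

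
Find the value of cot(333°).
cot(333°) = -1.963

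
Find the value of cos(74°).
cos(74°) = 0.2756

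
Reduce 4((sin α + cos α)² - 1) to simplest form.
4((sin α + cos α)² - 1) = 4(sin(2α)) (using Pythagorean + double angle)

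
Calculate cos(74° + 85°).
cos(74° + 85°) = cos 74° cos 85° - sin 74° sin 85° = -0.9336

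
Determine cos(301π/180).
cos(301π/180) = 0.515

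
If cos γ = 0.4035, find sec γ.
sec γ = 1/cos γ = 2.478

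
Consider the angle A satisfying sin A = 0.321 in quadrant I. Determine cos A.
cos A = √(1 - sin²A) = 0.9471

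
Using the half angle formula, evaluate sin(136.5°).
sin(136.5°) = √((1 - cos 273°)/2) = 0.6884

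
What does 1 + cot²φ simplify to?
1 + cot²φ = csc²φ (using Pythagorean identity)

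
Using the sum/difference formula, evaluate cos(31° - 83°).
cos(31° - 83°) = cos 31° cos 83° + sin 31° sin 83° = 0.6157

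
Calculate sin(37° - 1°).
sin(37° - 1°) = sin 37° cos 1° - cos 37° sin 1° = 0.5878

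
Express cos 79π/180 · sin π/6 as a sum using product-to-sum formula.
cos 79π/180 sin π/6 = (1/2)[sin(79π/180+π/6) - sin(79π/180-π/6)]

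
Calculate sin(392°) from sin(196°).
sin(392°) = 2 sin 196° cos 196° = 0.5299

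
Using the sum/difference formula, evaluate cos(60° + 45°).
cos(60° + 45°) = cos 60° cos 45° - sin 60° sin 45° = -(√6-√2)/4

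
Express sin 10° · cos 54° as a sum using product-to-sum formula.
sin 10° cos 54° = (1/2)[sin(10°+54°) + sin(10°-54°)]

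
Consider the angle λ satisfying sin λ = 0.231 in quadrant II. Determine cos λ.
cos λ = ±√(1 - sin²λ) = -0.973 (negative in QII)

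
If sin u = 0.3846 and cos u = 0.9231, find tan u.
tan u = sin u / cos u = 0.4166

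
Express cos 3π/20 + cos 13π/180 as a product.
cos 3π/20 + cos 13π/180 = 2 cos(π/9) cos(7π/180)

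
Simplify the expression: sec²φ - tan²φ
sec²φ - tan²φ = 1 (using Pythagorean identity)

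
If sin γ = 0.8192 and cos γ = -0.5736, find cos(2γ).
cos(2γ) = cos²γ - sin²γ = -0.3421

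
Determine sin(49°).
sin(49°) = 0.7547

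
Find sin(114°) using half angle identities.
sin(114°) = √((1 - cos 228°)/2) = 0.9135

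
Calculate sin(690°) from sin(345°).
sin(690°) = 2 sin 345° cos 345° = -1/2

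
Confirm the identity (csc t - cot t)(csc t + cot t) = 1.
LHS = csc²t - cot²t = (1 + cot²t) - cot²t = 1 = RHS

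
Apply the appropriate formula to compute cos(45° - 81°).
cos(45° - 81°) = cos 45° cos 81° + sin 45° sin 81° = 0.809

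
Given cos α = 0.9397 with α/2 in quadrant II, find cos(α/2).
cos(α/2) = ±√((1 + cos α)/2); negative since α/2 ∈ QII, so cos(α/2) = -0.9848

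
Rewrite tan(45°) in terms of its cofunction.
tan(45°) = cot(90° - 45°) = cot(45°)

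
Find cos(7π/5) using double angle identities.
cos(7π/5) = 2cos²7π/10 - 1 = -0.309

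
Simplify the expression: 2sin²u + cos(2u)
2sin²u + cos(2u) = 1 (using Double angle)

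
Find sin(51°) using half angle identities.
sin(51°) = √((1 - cos 102°)/2) = 0.7771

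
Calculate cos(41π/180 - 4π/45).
cos(41π/180 - 4π/45) = cos 41π/180 cos 4π/45 + sin 41π/180 sin 4π/45 = 0.9063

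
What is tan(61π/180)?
tan(61π/180) = 1.804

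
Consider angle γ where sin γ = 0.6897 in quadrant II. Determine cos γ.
cos γ = ±√(1 - sin²γ) = -0.7241 (negative in QII)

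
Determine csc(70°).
csc(70°) = 1.064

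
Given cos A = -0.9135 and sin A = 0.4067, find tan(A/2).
tan(A/2) = sin A / (1 + cos A) = 4.702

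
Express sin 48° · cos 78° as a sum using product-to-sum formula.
sin 48° cos 78° = (1/2)[sin(48°+78°) + sin(48°-78°)]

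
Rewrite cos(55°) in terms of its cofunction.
cos(55°) = sin(90° - 55°) = sin(35°)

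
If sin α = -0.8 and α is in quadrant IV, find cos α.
cos α = 0.6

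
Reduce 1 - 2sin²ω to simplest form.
1 - 2sin²ω = cos(2ω) (using Double angle)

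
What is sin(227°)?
sin(227°) = -0.7314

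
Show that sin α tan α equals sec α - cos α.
RHS = 1/cos α - cos α = (1 - cos²α)/cos α = sin²α/cos α = sin α · (sin α/cos α) = sin α tan α = LHS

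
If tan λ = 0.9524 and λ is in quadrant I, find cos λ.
cos λ = 0.7241 (using tan²λ + 1 = sec²λ)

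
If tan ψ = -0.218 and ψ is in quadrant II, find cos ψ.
cos ψ = -0.9771 (using tan²ψ + 1 = sec²ψ)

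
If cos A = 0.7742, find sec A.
sec A = 1/cos A = 1.292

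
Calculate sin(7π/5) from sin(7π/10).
sin(7π/5) = 2 sin 7π/10 cos 7π/10 = -0.9511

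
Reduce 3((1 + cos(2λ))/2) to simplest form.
3((1 + cos(2λ))/2) = 3(cos²λ) (using Power reduction)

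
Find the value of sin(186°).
sin(186°) = -0.1045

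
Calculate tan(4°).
tan(4°) = 0.06993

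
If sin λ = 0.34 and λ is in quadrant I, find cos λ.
cos λ = 0.9404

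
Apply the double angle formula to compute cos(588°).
cos(588°) = cos²294° - sin²294° = -0.6691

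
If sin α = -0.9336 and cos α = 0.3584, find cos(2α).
cos(2α) = cos²α - sin²α = -0.7432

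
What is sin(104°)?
sin(104°) = 0.9703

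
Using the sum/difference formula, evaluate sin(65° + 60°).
sin(65° + 60°) = sin 65° cos 60° + cos 65° sin 60° = 0.8192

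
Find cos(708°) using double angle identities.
cos(708°) = cos²354° - sin²354° = 0.9781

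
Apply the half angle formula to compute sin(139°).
sin(139°) = √((1 - cos 278°)/2) = 0.6561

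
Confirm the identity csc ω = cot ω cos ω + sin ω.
RHS = cos²ω/sin ω + sin ω = (cos²ω + sin²ω)/sin ω = 1/sin ω = csc ω = LHS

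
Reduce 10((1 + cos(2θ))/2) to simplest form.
10((1 + cos(2θ))/2) = 10(cos²θ) (using Power reduction)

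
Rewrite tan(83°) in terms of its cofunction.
tan(83°) = cot(90° - 83°) = cot(7°)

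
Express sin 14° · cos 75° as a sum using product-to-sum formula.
sin 14° cos 75° = (1/2)[sin(14°+75°) + sin(14°-75°)]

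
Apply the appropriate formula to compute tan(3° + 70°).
tan(3° + 70°) = (tan 3° + tan 70°)/(1 - tan 3° tan 70°) = 3.271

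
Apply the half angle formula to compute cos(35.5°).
cos(35.5°) = √((1 + cos 71°)/2) = 0.8141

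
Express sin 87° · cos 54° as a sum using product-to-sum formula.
sin 87° cos 54° = (1/2)[sin(87°+54°) + sin(87°-54°)]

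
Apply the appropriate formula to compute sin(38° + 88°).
sin(38° + 88°) = sin 38° cos 88° + cos 38° sin 88° = 0.809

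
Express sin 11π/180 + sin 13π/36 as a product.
sin 11π/180 + sin 13π/36 = 2 sin(19π/90) cos(-3π/20)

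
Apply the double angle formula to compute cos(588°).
cos(588°) = cos²294° - sin²294° = -0.6691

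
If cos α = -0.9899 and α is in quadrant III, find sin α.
sin α = -0.1418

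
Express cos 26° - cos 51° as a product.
cos 26° - cos 51° = -2 sin(38.5°) sin(-12.5°)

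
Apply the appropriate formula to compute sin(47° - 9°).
sin(47° - 9°) = sin 47° cos 9° - cos 47° sin 9° = 0.6157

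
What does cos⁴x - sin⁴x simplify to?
cos⁴x - sin⁴x = cos(2x) (using Factoring + double angle)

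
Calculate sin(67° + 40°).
sin(67° + 40°) = sin 67° cos 40° + cos 67° sin 40° = 0.9563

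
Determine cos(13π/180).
cos(13π/180) = 0.9744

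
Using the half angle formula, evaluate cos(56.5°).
cos(56.5°) = √((1 + cos 113°)/2) = 0.5519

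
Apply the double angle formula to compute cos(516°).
cos(516°) = 1 - 2sin²258° = -0.9135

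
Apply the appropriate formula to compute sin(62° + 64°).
sin(62° + 64°) = sin 62° cos 64° + cos 62° sin 64° = 0.809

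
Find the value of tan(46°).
tan(46°) = 1.036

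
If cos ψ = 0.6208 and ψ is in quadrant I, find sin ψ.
sin ψ = 0.784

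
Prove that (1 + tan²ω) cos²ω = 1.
LHS = sec²ω · cos²ω = (1/cos²ω) · cos²ω = 1 = RHS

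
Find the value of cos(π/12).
cos(π/12) = (√6+√2)/4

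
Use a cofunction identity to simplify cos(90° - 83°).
cos(90° - 83°) = sin(83°)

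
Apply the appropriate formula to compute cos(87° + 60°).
cos(87° + 60°) = cos 87° cos 60° - sin 87° sin 60° = -0.8387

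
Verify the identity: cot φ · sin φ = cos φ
LHS = (cos φ/sin φ) · sin φ = cos φ = RHS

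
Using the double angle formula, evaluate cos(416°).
cos(416°) = cos²208° - sin²208° = 0.5592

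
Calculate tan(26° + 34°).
tan(26° + 34°) = (tan 26° + tan 34°)/(1 - tan 26° tan 34°) = √3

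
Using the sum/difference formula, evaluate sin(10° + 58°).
sin(10° + 58°) = sin 10° cos 58° + cos 10° sin 58° = 0.9272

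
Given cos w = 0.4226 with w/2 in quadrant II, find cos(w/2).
cos(w/2) = ±√((1 + cos w)/2); negative since w/2 ∈ QII, so cos(w/2) = -0.8434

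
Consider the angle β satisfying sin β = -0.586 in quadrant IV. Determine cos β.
cos β = √(1 - sin²β) = 0.8103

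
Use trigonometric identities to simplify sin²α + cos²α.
sin²α + cos²α = 1 (using Pythagorean identity)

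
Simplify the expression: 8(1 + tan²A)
8(1 + tan²A) = 8(sec²A) (using Pythagorean identity)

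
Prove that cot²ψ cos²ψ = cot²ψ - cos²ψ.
RHS = cos²ψ/sin²ψ - cos²ψ = cos²ψ(1/sin²ψ - 1) = cos²ψ · (1 - sin²ψ)/sin²ψ = cos²ψ · cos²ψ/sin²ψ = cos²ψ · cot²ψ = LHS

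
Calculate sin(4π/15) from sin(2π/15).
sin(4π/15) = 2 sin 2π/15 cos 2π/15 = 0.7431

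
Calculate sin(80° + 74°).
sin(80° + 74°) = sin 80° cos 74° + cos 80° sin 74° = 0.4384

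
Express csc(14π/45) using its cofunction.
csc(14π/45) = sec(π/2 - 14π/45) = sec(17π/90)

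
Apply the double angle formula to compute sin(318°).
sin(318°) = 2 sin 159° cos 159° = -0.6691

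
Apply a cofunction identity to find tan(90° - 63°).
tan(90° - 63°) = cot(63°) = 0.5095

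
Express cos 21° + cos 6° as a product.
cos 21° + cos 6° = 2 cos(13.5°) cos(7.5°)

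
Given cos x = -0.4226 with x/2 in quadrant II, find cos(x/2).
cos(x/2) = ±√((1 + cos x)/2); negative since x/2 ∈ QII, so cos(x/2) = -0.5373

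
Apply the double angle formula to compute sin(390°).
sin(390°) = 2 sin 195° cos 195° = 1/2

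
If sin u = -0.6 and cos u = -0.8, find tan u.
tan u = sin u / cos u = 0.75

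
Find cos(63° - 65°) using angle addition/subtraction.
cos(63° - 65°) = cos 63° cos 65° + sin 63° sin 65° = 0.9994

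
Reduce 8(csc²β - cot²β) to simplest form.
8(csc²β - cot²β) = 8 (using Pythagorean identity)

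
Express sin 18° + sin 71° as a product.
sin 18° + sin 71° = 2 sin(44.5°) cos(-26.5°)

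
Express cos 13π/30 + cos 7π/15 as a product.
cos 13π/30 + cos 7π/15 = 2 cos(9π/20) cos(-π/60)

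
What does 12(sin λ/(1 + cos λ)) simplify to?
12(sin λ/(1 + cos λ)) = 12(tan(λ/2)) (using Half angle)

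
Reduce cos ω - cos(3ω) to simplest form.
cos ω - cos(3ω) = 2 sin(2ω) sin ω (using Sum-to-product)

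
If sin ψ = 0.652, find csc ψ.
csc ψ = 1/sin ψ = 1.534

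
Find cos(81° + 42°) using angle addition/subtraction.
cos(81° + 42°) = cos 81° cos 42° - sin 81° sin 42° = -0.5446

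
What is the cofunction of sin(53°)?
sin(53°) = cos(90° - 53°) = cos(37°)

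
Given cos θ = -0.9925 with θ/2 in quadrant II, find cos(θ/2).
cos(θ/2) = ±√((1 + cos θ)/2); negative since θ/2 ∈ QII, so cos(θ/2) = -0.06124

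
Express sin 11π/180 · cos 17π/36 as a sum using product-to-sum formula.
sin 11π/180 cos 17π/36 = (1/2)[sin(11π/180+17π/36) + sin(11π/180-17π/36)]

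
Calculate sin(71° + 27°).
sin(71° + 27°) = sin 71° cos 27° + cos 71° sin 27° = 0.9903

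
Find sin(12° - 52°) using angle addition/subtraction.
sin(12° - 52°) = sin 12° cos 52° - cos 12° sin 52° = -0.6428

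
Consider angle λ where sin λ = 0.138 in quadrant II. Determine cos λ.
cos λ = ±√(1 - sin²λ) = -0.9904 (negative in QII)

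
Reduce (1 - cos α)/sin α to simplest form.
(1 - cos α)/sin α = tan(α/2) (using Half angle)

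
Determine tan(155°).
tan(155°) = -0.4663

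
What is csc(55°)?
csc(55°) = 1.221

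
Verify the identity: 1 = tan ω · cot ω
RHS = (sin ω/cos ω) · (cos ω/sin ω) = 1 = LHS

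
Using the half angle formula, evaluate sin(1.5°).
sin(1.5°) = √((1 - cos 3°)/2) = 0.02618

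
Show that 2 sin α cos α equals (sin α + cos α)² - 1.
RHS = sin²α + 2 sin α cos α + cos²α - 1 = (sin²α + cos²α) + 2 sin α cos α - 1 = 1 + 2 sin α cos α - 1 = 2 sin α cos α = LHS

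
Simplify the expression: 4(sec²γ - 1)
4(sec²γ - 1) = 4(tan²γ) (using Pythagorean identity)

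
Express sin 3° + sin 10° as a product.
sin 3° + sin 10° = 2 sin(6.5°) cos(-3.5°)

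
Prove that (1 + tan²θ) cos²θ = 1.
LHS = sec²θ · cos²θ = (1/cos²θ) · cos²θ = 1 = RHS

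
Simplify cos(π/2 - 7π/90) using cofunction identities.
cos(π/2 - 7π/90) = sin(7π/90)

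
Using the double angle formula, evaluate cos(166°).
cos(166°) = 1 - 2sin²83° = -0.9703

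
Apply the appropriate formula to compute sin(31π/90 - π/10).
sin(31π/90 - π/10) = sin 31π/90 cos π/10 - cos 31π/90 sin π/10 = 0.6947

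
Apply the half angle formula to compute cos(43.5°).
cos(43.5°) = √((1 + cos 87°)/2) = 0.7254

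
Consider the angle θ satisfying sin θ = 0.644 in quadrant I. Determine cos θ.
cos θ = √(1 - sin²θ) = 0.765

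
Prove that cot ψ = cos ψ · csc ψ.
RHS = cos ψ · (1/sin ψ) = cos ψ/sin ψ = cot ψ = LHS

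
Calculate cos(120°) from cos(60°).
cos(120°) = cos²60° - sin²60° = -1/2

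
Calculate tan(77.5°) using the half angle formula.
tan(77.5°) = sin 155° / (1 + cos 155°) = 4.511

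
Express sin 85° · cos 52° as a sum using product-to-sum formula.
sin 85° cos 52° = (1/2)[sin(85°+52°) + sin(85°-52°)]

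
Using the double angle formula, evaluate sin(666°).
sin(666°) = 2 sin 333° cos 333° = -0.809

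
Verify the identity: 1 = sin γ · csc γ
RHS = sin γ · (1/sin γ) = 1 = LHS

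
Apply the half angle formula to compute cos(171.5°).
cos(171.5°) = -√((1 + cos 343°)/2) = -0.989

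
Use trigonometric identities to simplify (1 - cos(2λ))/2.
(1 - cos(2λ))/2 = sin²λ (using Power reduction)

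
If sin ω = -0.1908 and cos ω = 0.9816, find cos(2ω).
cos(2ω) = cos²ω - sin²ω = 0.9271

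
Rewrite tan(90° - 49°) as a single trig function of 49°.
tan(90° - 49°) = cot(49°)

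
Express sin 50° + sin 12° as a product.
sin 50° + sin 12° = 2 sin(31°) cos(19°)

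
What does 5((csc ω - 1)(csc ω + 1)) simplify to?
5((csc ω - 1)(csc ω + 1)) = 5(cot²ω) (using Diff. of squares)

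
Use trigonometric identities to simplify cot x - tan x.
cot x - tan x = 2 cot(2x) (using Double angle)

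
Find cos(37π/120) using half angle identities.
cos(37π/120) = √((1 + cos 37π/60)/2) = 0.5664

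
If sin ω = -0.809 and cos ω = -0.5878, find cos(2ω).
cos(2ω) = cos²ω - sin²ω = -0.309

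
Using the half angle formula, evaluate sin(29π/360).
sin(29π/360) = √((1 - cos 29π/180)/2) = 0.2504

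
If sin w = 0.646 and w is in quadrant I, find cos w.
cos w = 0.7633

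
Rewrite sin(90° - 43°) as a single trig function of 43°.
sin(90° - 43°) = cos(43°)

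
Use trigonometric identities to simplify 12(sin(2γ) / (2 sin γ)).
12(sin(2γ) / (2 sin γ)) = 12(cos γ) (using Double angle)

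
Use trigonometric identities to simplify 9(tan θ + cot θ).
9(tan θ + cot θ) = 9(sec θ csc θ) (using Quotient identities)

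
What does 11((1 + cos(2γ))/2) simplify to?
11((1 + cos(2γ))/2) = 11(cos²γ) (using Power reduction)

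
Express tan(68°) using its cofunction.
tan(68°) = cot(90° - 68°) = cot(22°)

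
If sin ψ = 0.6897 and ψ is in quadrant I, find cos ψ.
cos ψ = 0.7241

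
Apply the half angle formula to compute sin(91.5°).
sin(91.5°) = √((1 - cos 183°)/2) = 0.9997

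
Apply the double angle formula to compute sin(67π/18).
sin(67π/18) = 2 sin 67π/36 cos 67π/36 = -0.766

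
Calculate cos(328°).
cos(328°) = 0.848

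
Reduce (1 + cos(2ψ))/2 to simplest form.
(1 + cos(2ψ))/2 = cos²ψ (using Power reduction)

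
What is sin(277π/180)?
sin(277π/180) = -0.9925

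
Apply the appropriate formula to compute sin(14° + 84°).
sin(14° + 84°) = sin 14° cos 84° + cos 14° sin 84° = 0.9903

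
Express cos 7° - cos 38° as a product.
cos 7° - cos 38° = -2 sin(22.5°) sin(-15.5°)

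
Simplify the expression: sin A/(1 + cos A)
sin A/(1 + cos A) = tan(A/2) (using Half angle)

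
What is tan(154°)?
tan(154°) = -0.4877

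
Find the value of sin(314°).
sin(314°) = -0.7193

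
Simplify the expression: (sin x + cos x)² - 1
(sin x + cos x)² - 1 = sin(2x) (using Pythagorean + double angle)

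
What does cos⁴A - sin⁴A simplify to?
cos⁴A - sin⁴A = cos(2A) (using Factoring + double angle)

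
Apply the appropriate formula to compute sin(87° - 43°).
sin(87° - 43°) = sin 87° cos 43° - cos 87° sin 43° = 0.6947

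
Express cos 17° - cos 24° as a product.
cos 17° - cos 24° = -2 sin(20.5°) sin(-3.5°)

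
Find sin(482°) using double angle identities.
sin(482°) = 2 sin 241° cos 241° = 0.848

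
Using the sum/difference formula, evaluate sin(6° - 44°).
sin(6° - 44°) = sin 6° cos 44° - cos 6° sin 44° = -0.6157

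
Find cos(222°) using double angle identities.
cos(222°) = cos²111° - sin²111° = -0.7431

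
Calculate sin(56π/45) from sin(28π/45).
sin(56π/45) = 2 sin 28π/45 cos 28π/45 = -0.6947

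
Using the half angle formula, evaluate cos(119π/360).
cos(119π/360) = √((1 + cos 119π/180)/2) = 0.5075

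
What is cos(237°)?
cos(237°) = -0.5446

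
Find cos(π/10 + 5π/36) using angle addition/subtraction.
cos(π/10 + 5π/36) = cos π/10 cos 5π/36 - sin π/10 sin 5π/36 = 0.7314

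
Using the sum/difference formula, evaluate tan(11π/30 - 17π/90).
tan(11π/30 - 17π/90) = (tan 11π/30 - tan 17π/90)/(1 + tan 11π/30 tan 17π/90) = 0.6249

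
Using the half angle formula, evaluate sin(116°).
sin(116°) = √((1 - cos 232°)/2) = 0.8988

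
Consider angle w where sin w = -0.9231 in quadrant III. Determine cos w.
cos w = ±√(1 - sin²w) = -0.3846 (negative in QIII)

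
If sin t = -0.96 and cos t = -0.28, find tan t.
tan t = sin t / cos t = 3.429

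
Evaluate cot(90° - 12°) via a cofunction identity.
cot(90° - 12°) = tan(12°) = 0.2126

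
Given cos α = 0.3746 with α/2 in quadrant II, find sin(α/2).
sin(α/2) = ±√((1 - cos α)/2); positive since α/2 ∈ QII, so sin(α/2) = 0.5592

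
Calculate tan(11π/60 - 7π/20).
tan(11π/60 - 7π/20) = (tan 11π/60 - tan 7π/20)/(1 + tan 11π/60 tan 7π/20) = -√3/3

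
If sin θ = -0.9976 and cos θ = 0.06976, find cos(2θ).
cos(2θ) = cos²θ - sin²θ = -0.9903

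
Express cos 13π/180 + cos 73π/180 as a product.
cos 13π/180 + cos 73π/180 = 2 cos(43π/180) cos(-π/6)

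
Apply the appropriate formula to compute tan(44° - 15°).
tan(44° - 15°) = (tan 44° - tan 15°)/(1 + tan 44° tan 15°) = 0.5543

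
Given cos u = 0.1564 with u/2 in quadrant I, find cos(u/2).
cos(u/2) = ±√((1 + cos u)/2); positive since u/2 ∈ QI, so cos(u/2) = 0.7604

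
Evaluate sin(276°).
sin(276°) = -0.9945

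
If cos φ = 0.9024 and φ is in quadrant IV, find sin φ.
sin φ = -0.4309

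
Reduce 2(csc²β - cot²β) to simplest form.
2(csc²β - cot²β) = 2 (using Pythagorean identity)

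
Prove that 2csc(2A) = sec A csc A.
LHS = 2/sin(2A) = 2/(2 sin A cos A) = 1/(sin A cos A) = (1/cos A)(1/sin A) = sec A csc A = RHS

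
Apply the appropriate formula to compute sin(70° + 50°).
sin(70° + 50°) = sin 70° cos 50° + cos 70° sin 50° = √3/2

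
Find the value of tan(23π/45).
tan(23π/45) = -28.64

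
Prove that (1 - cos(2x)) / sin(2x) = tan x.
LHS = 2sin²x / (2 sin x cos x) = sin x/cos x = tan x = RHS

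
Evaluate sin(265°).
sin(265°) = -0.9962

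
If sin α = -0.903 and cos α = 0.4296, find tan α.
tan α = sin α / cos α = -2.102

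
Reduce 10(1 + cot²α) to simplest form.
10(1 + cot²α) = 10(csc²α) (using Pythagorean identity)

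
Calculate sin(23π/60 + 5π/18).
sin(23π/60 + 5π/18) = sin 23π/60 cos 5π/18 + cos 23π/60 sin 5π/18 = 0.8746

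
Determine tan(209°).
tan(209°) = 0.5543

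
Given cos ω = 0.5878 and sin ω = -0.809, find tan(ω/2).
tan(ω/2) = sin ω / (1 + cos ω) = -0.5095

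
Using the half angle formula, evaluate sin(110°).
sin(110°) = √((1 - cos 220°)/2) = 0.9397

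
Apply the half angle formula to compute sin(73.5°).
sin(73.5°) = √((1 - cos 147°)/2) = 0.9588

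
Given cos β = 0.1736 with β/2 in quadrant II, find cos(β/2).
cos(β/2) = ±√((1 + cos β)/2); negative since β/2 ∈ QII, so cos(β/2) = -0.766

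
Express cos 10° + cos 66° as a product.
cos 10° + cos 66° = 2 cos(38°) cos(-28°)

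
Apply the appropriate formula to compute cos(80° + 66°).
cos(80° + 66°) = cos 80° cos 66° - sin 80° sin 66° = -0.829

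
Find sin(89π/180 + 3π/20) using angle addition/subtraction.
sin(89π/180 + 3π/20) = sin 89π/180 cos 3π/20 + cos 89π/180 sin 3π/20 = 0.8988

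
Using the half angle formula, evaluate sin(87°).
sin(87°) = √((1 - cos 174°)/2) = 0.9986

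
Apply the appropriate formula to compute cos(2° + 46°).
cos(2° + 46°) = cos 2° cos 46° - sin 2° sin 46° = 0.6691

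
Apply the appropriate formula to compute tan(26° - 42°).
tan(26° - 42°) = (tan 26° - tan 42°)/(1 + tan 26° tan 42°) = -0.2867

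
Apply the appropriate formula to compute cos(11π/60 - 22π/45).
cos(11π/60 - 22π/45) = cos 11π/60 cos 22π/45 + sin 11π/60 sin 22π/45 = 0.5736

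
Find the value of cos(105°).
cos(105°) = -(√6-√2)/4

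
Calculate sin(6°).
sin(6°) = 0.1045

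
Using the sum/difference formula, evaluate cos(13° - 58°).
cos(13° - 58°) = cos 13° cos 58° + sin 13° sin 58° = √2/2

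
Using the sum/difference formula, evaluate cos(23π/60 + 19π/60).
cos(23π/60 + 19π/60) = cos 23π/60 cos 19π/60 - sin 23π/60 sin 19π/60 = -0.5878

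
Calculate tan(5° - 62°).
tan(5° - 62°) = (tan 5° - tan 62°)/(1 + tan 5° tan 62°) = -1.54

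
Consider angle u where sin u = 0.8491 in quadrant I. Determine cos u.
cos u = √(1 - sin²u) = 0.5282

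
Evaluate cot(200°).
cot(200°) = 2.747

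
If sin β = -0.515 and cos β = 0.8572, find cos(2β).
cos(2β) = cos²β - sin²β = 0.4696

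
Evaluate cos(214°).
cos(214°) = -0.829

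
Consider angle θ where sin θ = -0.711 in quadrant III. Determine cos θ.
cos θ = ±√(1 - sin²θ) = -0.7032 (negative in QIII)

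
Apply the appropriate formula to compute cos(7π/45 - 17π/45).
cos(7π/45 - 17π/45) = cos 7π/45 cos 17π/45 + sin 7π/45 sin 17π/45 = 0.766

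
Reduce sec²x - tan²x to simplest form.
sec²x - tan²x = 1 (using Pythagorean identity)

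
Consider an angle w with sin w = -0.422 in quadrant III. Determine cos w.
cos w = ±√(1 - sin²w) = -0.9066 (negative in QIII)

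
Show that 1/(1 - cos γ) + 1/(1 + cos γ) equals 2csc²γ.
LHS = [(1 + cos γ) + (1 - cos γ)] / [(1 - cos γ)(1 + cos γ)] = 2/(1 - cos²γ) = 2/sin²γ = 2csc²γ = RHS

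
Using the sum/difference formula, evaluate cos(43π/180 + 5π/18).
cos(43π/180 + 5π/18) = cos 43π/180 cos 5π/18 - sin 43π/180 sin 5π/18 = -0.05234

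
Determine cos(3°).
cos(3°) = 0.9986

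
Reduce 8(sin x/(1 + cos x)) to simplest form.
8(sin x/(1 + cos x)) = 8(tan(x/2)) (using Half angle)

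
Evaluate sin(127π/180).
sin(127π/180) = 0.7986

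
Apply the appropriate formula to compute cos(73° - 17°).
cos(73° - 17°) = cos 73° cos 17° + sin 73° sin 17° = 0.5592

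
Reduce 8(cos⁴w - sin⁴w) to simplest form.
8(cos⁴w - sin⁴w) = 8(cos(2w)) (using Factoring + double angle)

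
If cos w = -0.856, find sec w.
sec w = 1/cos w = -1.168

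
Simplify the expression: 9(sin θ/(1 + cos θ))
9(sin θ/(1 + cos θ)) = 9(tan(θ/2)) (using Half angle)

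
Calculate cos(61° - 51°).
cos(61° - 51°) = cos 61° cos 51° + sin 61° sin 51° = 0.9848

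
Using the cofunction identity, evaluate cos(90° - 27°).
cos(90° - 27°) = sin(27°) = 0.454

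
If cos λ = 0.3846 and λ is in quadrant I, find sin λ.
sin λ = 0.9231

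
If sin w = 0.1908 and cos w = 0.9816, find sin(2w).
sin(2w) = 2 sin w cos w = 0.3746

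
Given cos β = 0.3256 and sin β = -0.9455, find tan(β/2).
tan(β/2) = sin β / (1 + cos β) = -0.7133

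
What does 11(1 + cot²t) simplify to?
11(1 + cot²t) = 11(csc²t) (using Pythagorean identity)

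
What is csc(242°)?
csc(242°) = -1.133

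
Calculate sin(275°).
sin(275°) = -0.9962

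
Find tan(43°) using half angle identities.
tan(43°) = sin 86° / (1 + cos 86°) = 0.9325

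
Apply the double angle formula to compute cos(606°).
cos(606°) = cos²303° - sin²303° = -0.4067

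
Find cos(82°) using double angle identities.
cos(82°) = cos²41° - sin²41° = 0.1392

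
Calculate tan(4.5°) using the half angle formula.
tan(4.5°) = sin 9° / (1 + cos 9°) = 0.0787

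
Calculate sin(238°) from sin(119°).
sin(238°) = 2 sin 119° cos 119° = -0.848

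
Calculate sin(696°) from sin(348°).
sin(696°) = 2 sin 348° cos 348° = -0.4067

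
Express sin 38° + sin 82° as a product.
sin 38° + sin 82° = 2 sin(60°) cos(-22°)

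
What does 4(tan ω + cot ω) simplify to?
4(tan ω + cot ω) = 4(sec ω csc ω) (using Quotient identities)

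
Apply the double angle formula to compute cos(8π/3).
cos(8π/3) = cos²4π/3 - sin²4π/3 = -1/2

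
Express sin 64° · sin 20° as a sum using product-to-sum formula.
sin 64° sin 20° = (1/2)[cos(64°-20°) - cos(64°+20°)]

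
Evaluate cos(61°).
cos(61°) = 0.4848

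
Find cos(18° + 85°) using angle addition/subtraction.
cos(18° + 85°) = cos 18° cos 85° - sin 18° sin 85° = -0.225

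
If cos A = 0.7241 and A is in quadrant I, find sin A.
sin A = 0.6897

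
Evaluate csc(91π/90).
csc(91π/90) = -28.65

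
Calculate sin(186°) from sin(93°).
sin(186°) = 2 sin 93° cos 93° = -0.1045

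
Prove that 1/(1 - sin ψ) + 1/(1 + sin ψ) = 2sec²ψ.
LHS = [(1 + sin ψ) + (1 - sin ψ)] / [(1 - sin ψ)(1 + sin ψ)] = 2/(1 - sin²ψ) = 2/cos²ψ = 2sec²ψ = RHS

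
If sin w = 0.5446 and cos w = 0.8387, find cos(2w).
cos(2w) = cos²w - sin²w = 0.4068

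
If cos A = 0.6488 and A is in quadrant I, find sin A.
sin A = 0.761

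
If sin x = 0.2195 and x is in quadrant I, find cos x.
cos x = 0.9756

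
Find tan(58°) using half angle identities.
tan(58°) = sin 116° / (1 + cos 116°) = 1.6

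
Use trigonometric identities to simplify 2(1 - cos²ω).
2(1 - cos²ω) = 2(sin²ω) (using Pythagorean identity)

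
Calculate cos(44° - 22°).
cos(44° - 22°) = cos 44° cos 22° + sin 44° sin 22° = 0.9272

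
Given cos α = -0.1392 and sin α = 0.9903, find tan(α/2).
tan(α/2) = sin α / (1 + cos α) = 1.15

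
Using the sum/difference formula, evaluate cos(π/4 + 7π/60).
cos(π/4 + 7π/60) = cos π/4 cos 7π/60 - sin π/4 sin 7π/60 = 0.4067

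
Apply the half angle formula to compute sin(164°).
sin(164°) = √((1 - cos 328°)/2) = 0.2756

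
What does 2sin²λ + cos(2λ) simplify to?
2sin²λ + cos(2λ) = 1 (using Double angle)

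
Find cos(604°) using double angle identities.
cos(604°) = cos²302° - sin²302° = -0.4384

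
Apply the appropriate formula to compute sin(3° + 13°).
sin(3° + 13°) = sin 3° cos 13° + cos 3° sin 13° = 0.2756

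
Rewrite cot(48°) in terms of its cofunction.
cot(48°) = tan(90° - 48°) = tan(42°)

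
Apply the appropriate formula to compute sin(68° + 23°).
sin(68° + 23°) = sin 68° cos 23° + cos 68° sin 23° = 0.9998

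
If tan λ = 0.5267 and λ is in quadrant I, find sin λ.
sin λ = 0.466 (using tan²λ + 1 = sec²λ)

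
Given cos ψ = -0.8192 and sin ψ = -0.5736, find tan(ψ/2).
tan(ψ/2) = sin ψ / (1 + cos ψ) = -3.173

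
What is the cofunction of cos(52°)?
cos(52°) = sin(90° - 52°) = sin(38°)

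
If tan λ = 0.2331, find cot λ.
cot λ = 1/tan λ = 4.29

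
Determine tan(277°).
tan(277°) = -8.144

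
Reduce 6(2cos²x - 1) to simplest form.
6(2cos²x - 1) = 6(cos(2x)) (using Double angle)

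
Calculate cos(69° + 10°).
cos(69° + 10°) = cos 69° cos 10° - sin 69° sin 10° = 0.1908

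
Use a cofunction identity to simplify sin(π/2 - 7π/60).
sin(π/2 - 7π/60) = cos(7π/60)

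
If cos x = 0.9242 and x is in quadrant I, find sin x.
sin x = 0.3819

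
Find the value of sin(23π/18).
sin(23π/18) = -0.766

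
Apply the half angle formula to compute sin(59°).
sin(59°) = √((1 - cos 118°)/2) = 0.8572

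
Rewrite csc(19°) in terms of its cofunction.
csc(19°) = sec(90° - 19°) = sec(71°)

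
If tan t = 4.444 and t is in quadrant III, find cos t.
cos t = -0.2195 (using tan²t + 1 = sec²t)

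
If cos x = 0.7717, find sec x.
sec x = 1/cos x = 1.296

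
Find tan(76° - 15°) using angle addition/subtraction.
tan(76° - 15°) = (tan 76° - tan 15°)/(1 + tan 76° tan 15°) = 1.804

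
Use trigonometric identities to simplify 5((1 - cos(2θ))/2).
5((1 - cos(2θ))/2) = 5(sin²θ) (using Power reduction)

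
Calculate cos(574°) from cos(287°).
cos(574°) = cos²287° - sin²287° = -0.829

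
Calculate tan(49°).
tan(49°) = 1.15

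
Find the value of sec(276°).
sec(276°) = 9.567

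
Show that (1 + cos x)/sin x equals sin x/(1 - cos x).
RHS = sin x(1 + cos x) / ((1 - cos x)(1 + cos x)) = sin x(1 + cos x) / (1 - cos²x) = sin x(1 + cos x) / sin²x = (1 + cos x)/sin x = LHS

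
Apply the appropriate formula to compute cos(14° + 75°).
cos(14° + 75°) = cos 14° cos 75° - sin 14° sin 75° = 0.01745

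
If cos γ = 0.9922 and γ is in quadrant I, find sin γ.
sin γ = 0.1247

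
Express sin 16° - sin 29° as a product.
sin 16° - sin 29° = 2 cos(22.5°) sin(-6.5°)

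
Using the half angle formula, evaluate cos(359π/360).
cos(359π/360) = -√((1 + cos 359π/180)/2) = -1.0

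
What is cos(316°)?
cos(316°) = 0.7193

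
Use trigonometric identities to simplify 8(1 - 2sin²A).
8(1 - 2sin²A) = 8(cos(2A)) (using Double angle)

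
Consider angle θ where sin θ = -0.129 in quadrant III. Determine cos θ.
cos θ = ±√(1 - sin²θ) = -0.9916 (negative in QIII)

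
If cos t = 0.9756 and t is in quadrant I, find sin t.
sin t = 0.2196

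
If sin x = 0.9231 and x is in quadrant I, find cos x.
cos x = 0.3846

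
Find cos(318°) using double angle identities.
cos(318°) = cos²159° - sin²159° = 0.7431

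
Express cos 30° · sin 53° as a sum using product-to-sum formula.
cos 30° sin 53° = (1/2)[sin(30°+53°) - sin(30°-53°)]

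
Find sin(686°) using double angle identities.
sin(686°) = 2 sin 343° cos 343° = -0.5592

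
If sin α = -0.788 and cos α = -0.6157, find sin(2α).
sin(2α) = 2 sin α cos α = 0.9703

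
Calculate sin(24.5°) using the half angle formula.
sin(24.5°) = √((1 - cos 49°)/2) = 0.4147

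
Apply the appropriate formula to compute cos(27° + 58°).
cos(27° + 58°) = cos 27° cos 58° - sin 27° sin 58° = 0.08716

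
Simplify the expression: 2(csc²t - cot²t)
2(csc²t - cot²t) = 2 (using Pythagorean identity)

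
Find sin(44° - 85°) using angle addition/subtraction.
sin(44° - 85°) = sin 44° cos 85° - cos 44° sin 85° = -0.6561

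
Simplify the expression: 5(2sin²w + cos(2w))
5(2sin²w + cos(2w)) = 5 (using Double angle)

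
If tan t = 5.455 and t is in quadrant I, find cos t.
cos t = 0.1803 (using tan²t + 1 = sec²t)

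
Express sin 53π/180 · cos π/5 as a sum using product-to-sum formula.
sin 53π/180 cos π/5 = (1/2)[sin(53π/180+π/5) + sin(53π/180-π/5)]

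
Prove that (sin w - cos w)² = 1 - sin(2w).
LHS = sin²w - 2 sin w cos w + cos²w = (sin²w + cos²w) - 2 sin w cos w = 1 - sin(2w) = RHS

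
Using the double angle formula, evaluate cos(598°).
cos(598°) = cos²299° - sin²299° = -0.5299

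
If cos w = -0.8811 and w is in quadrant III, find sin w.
sin w = -0.4729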